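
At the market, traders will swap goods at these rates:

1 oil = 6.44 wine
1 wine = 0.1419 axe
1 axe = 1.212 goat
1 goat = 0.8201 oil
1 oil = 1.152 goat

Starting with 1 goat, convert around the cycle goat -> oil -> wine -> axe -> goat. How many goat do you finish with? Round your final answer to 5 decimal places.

0.90832

1 goat × 0.8201 = 0.8201 oil
0.8201 oil × 6.44 = 5.281444 wine
5.281444 wine × 0.1419 = 0.7494369036 axe
0.7494369036 axe × 1.212 = 0.9083175271632 goat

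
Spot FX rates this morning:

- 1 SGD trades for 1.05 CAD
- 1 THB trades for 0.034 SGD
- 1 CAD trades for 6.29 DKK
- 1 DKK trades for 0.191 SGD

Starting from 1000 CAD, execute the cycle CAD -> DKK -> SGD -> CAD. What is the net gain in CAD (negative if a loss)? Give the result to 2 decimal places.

1000 CAD × 6.29 = 6290 DKK
6290 DKK × 0.191 = 1201.39 SGD
1201.39 SGD × 1.05 = 1261.4595 CAD
Net change: 1261.4595 − 1000 = 261.4595 CAD

261.46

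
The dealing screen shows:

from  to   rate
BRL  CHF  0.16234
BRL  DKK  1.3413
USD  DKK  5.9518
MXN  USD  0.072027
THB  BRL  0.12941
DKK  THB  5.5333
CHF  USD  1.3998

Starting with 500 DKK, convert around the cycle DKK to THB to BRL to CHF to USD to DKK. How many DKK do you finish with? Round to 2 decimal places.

500 DKK × 5.5333 = 2766.65 THB
2766.65 THB × 0.12941 = 358.0321765 BRL
358.0321765 BRL × 0.16234 = 58.12294353301 CHF
58.12294353301 CHF × 1.3998 = 81.360496357507398 USD
81.360496357507398 USD × 5.9518 = 484.2414022206125314164 DKK

484.24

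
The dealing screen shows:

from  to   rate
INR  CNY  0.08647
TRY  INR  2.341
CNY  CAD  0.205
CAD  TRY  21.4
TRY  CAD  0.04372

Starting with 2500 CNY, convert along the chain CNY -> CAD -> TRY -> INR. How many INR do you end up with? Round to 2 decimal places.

25674.92

2500 CNY × 0.205 = 512.5 CAD
512.5 CAD × 21.4 = 10967.5 TRY
10967.5 TRY × 2.341 = 25674.9175 INR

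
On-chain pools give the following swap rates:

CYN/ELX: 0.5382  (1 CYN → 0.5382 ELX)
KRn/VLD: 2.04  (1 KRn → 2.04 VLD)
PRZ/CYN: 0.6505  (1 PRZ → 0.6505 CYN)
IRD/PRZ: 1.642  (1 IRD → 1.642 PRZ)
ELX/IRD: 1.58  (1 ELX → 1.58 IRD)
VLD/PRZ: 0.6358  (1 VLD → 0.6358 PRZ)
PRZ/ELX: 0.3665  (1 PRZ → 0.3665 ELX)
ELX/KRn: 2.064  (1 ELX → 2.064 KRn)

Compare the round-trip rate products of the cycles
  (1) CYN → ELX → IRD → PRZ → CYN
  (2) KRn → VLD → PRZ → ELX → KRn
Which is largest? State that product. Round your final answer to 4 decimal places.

(1) 0.5382 × 1.58 × 1.642 × 0.6505 = 0.90828
(2) 2.04 × 0.6358 × 0.3665 × 2.064 = 0.98115
Highest is cycle (2) at 0.9811 (≤1, no arbitrage).

0.9811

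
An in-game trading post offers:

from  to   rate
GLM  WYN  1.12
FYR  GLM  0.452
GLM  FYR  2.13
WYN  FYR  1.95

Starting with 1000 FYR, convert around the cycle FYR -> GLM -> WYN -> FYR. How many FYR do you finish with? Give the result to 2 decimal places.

987.17

1000 FYR × 0.452 = 452 GLM
452 GLM × 1.12 = 506.24 WYN
506.24 WYN × 1.95 = 987.168 FYR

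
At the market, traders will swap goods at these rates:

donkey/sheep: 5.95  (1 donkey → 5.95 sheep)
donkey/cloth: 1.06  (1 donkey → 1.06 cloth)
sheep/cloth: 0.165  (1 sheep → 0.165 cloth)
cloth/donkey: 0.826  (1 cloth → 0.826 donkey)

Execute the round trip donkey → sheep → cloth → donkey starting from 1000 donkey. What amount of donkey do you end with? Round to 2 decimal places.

1000 donkey × 5.95 = 5950 sheep
5950 sheep × 0.165 = 981.75 cloth
981.75 cloth × 0.826 = 810.9255 donkey

810.93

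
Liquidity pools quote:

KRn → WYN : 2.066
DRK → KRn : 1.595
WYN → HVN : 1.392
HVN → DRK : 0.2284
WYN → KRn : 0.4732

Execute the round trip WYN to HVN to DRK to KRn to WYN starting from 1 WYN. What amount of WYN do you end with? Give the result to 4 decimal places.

1.0477

1 WYN × 1.392 = 1.392 HVN
1.392 HVN × 0.2284 = 0.3179328 DRK
0.3179328 DRK × 1.595 = 0.507102816 KRn
0.507102816 KRn × 2.066 = 1.047674417856 WYN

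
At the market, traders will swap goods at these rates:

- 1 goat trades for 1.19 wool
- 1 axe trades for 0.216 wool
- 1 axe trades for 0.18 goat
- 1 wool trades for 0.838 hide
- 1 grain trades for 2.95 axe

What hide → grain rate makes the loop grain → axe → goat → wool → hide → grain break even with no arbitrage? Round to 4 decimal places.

Known legs of the cycle: 2.95 × 0.18 × 1.19 × 0.838 = 0.52952382
For no arbitrage the full-cycle product must be 1, so the missing rate is 1 / 0.52952382 ≈ 1.888489.

1.8885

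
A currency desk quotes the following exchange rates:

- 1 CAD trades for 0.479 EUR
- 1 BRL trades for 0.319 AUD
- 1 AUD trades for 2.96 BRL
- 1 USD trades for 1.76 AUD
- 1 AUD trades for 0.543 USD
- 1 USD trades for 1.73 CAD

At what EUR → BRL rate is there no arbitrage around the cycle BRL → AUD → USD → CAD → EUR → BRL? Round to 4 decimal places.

Known legs of the cycle: 0.319 × 0.543 × 1.73 × 0.479 = 0.14353973139
For no arbitrage the full-cycle product must be 1, so the missing rate is 1 / 0.14353973139 ≈ 6.966712.

6.9667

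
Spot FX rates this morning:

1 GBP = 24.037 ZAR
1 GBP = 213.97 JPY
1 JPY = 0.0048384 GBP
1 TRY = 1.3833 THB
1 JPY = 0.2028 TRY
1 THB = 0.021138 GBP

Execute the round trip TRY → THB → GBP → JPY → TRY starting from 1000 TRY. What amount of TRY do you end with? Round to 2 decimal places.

1268.82

1000 TRY × 1.3833 = 1383.3 THB
1383.3 THB × 0.021138 = 29.2401954 GBP
29.2401954 GBP × 213.97 = 6256.524609738 JPY
6256.524609738 JPY × 0.2028 = 1268.8231908548664 TRY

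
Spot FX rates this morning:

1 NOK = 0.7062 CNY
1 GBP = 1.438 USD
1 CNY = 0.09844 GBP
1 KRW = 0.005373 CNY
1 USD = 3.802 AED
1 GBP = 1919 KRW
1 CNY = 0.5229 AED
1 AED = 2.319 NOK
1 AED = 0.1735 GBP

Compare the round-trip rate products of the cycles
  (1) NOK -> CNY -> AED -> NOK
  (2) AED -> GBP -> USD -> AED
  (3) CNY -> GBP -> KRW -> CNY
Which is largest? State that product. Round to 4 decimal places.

1.0150

(1) 0.7062 × 0.5229 × 2.319 = 0.85634
(2) 0.1735 × 1.438 × 3.802 = 0.94857
(3) 0.09844 × 1919 × 0.005373 = 1.01499
Highest is cycle (3) at 1.0150 (>1, arbitrage).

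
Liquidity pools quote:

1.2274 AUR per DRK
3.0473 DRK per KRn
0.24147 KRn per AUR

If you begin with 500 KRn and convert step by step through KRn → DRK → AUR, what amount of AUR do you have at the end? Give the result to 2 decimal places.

1870.13

500 KRn × 3.0473 = 1523.65 DRK
1523.65 DRK × 1.2274 = 1870.12801 AUR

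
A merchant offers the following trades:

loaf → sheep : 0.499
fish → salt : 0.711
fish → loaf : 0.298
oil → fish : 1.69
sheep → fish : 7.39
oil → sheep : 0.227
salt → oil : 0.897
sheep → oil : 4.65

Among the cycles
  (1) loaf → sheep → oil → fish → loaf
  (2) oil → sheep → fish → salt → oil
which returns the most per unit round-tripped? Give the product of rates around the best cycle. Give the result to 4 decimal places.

1.1686

(1) 0.499 × 4.65 × 1.69 × 0.298 = 1.16857
(2) 0.227 × 7.39 × 0.711 × 0.897 = 1.06987
Highest is cycle (1) at 1.1686 (>1, arbitrage).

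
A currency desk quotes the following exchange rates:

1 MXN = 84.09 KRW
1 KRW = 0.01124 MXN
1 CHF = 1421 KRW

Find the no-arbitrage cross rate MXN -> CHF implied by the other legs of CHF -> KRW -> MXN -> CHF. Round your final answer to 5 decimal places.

Known legs of the cycle: 1421 × 0.01124 = 15.97204
For no arbitrage the full-cycle product must be 1, so the missing rate is 1 / 15.97204 ≈ 0.0626094.

0.06261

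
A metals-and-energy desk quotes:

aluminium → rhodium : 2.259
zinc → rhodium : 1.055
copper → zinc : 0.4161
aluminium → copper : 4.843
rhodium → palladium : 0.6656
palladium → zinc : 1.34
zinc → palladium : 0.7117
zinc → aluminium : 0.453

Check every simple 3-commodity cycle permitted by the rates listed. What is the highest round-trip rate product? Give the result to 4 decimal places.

0.9410

zinc→rhodium→palladium→zinc: 1.055 × 0.6656 × 1.34 = 0.94096
zinc→aluminium→copper→zinc: 0.453 × 4.843 × 0.4161 = 0.91287
Maximum is zinc→rhodium→palladium→zinc at 0.9410; no arbitrage — every cycle loses value.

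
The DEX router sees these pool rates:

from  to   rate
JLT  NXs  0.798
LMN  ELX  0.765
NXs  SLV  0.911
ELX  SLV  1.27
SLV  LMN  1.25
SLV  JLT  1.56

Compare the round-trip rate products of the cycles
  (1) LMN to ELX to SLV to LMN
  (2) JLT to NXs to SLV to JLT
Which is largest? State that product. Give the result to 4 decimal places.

(1) 0.765 × 1.27 × 1.25 = 1.21444
(2) 0.798 × 0.911 × 1.56 = 1.13409
Highest is cycle (1) at 1.2144 (>1, arbitrage).

1.2144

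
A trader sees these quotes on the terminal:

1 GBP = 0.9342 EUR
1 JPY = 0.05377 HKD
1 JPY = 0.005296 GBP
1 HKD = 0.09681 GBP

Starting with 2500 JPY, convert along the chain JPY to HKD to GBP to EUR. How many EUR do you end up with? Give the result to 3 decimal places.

12.157

2500 JPY × 0.05377 = 134.425 HKD
134.425 HKD × 0.09681 = 13.01368425 GBP
13.01368425 GBP × 0.9342 = 12.15738382635 EUR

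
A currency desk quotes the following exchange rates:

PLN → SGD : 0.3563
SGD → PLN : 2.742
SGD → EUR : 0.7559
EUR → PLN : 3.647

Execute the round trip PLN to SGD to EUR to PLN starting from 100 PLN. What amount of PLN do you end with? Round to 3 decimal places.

98.224

100 PLN × 0.3563 = 35.63 SGD
35.63 SGD × 0.7559 = 26.932717 EUR
26.932717 EUR × 3.647 = 98.223618899 PLN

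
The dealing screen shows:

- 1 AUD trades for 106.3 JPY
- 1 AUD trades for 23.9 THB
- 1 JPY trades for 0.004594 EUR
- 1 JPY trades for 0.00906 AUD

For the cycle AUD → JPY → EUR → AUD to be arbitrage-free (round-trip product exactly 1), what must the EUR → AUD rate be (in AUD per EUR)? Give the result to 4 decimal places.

Known legs of the cycle: 106.3 × 0.004594 = 0.4883422
For no arbitrage the full-cycle product must be 1, so the missing rate is 1 / 0.4883422 ≈ 2.047744.

2.0477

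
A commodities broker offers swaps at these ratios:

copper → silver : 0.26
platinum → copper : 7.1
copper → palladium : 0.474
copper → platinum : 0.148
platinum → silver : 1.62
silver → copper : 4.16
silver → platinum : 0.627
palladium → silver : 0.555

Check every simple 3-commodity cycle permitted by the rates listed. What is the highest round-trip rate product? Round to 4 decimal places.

1.1574

platinum→copper→silver→platinum: 7.1 × 0.26 × 0.627 = 1.15744
palladium→silver→copper→palladium: 0.555 × 4.16 × 0.474 = 1.09437
platinum→silver→copper→platinum: 1.62 × 4.16 × 0.148 = 0.99740
Maximum is platinum→copper→silver→platinum at 1.1574; arbitrage exists.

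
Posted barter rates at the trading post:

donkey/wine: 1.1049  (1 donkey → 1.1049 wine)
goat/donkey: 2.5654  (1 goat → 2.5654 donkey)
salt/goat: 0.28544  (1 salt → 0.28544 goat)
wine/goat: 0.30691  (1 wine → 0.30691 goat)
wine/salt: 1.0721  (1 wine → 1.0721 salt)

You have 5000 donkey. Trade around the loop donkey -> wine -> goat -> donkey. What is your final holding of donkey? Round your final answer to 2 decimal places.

5000 donkey × 1.1049 = 5524.5 wine
5524.5 wine × 0.30691 = 1695.524295 goat
1695.524295 goat × 2.5654 = 4349.698026393 donkey

4349.70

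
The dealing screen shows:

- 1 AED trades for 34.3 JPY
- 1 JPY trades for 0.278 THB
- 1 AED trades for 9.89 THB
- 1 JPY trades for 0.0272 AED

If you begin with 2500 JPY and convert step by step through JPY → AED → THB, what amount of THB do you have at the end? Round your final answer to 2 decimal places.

2500 JPY × 0.0272 = 68 AED
68 AED × 9.89 = 672.52 THB

672.52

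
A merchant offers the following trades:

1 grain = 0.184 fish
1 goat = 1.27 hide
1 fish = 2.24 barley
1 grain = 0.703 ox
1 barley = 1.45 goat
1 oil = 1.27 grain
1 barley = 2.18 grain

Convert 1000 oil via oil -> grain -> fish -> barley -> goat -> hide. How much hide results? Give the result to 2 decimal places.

963.92

1000 oil × 1.27 = 1270 grain
1270 grain × 0.184 = 233.68 fish
233.68 fish × 2.24 = 523.4432 barley
523.4432 barley × 1.45 = 758.99264 goat
758.99264 goat × 1.27 = 963.9206528 hide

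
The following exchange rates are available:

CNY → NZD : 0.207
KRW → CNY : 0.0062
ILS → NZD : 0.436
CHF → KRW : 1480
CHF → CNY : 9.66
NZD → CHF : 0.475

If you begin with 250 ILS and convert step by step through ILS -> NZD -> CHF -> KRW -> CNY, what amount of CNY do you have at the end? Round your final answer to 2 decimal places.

475.09

250 ILS × 0.436 = 109 NZD
109 NZD × 0.475 = 51.775 CHF
51.775 CHF × 1480 = 76627 KRW
76627 KRW × 0.0062 = 475.0874 CNY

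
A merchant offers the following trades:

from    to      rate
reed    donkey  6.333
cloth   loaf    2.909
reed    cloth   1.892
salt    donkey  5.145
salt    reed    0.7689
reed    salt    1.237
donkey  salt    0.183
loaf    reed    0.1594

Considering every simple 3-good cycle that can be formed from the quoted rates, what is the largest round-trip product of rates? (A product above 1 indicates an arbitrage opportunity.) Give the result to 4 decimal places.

0.8911

salt→reed→donkey→salt: 0.7689 × 6.333 × 0.183 = 0.89111
loaf→reed→cloth→loaf: 0.1594 × 1.892 × 2.909 = 0.87731
Maximum is salt→reed→donkey→salt at 0.8911; no arbitrage — every cycle loses value.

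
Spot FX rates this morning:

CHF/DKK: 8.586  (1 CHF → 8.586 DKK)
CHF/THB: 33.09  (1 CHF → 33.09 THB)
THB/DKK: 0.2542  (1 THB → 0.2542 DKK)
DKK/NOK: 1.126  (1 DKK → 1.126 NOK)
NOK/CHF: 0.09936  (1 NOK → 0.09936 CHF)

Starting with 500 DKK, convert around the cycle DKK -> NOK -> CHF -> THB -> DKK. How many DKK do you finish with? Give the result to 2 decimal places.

500 DKK × 1.126 = 563 NOK
563 NOK × 0.09936 = 55.93968 CHF
55.93968 CHF × 33.09 = 1851.0440112 THB
1851.0440112 THB × 0.2542 = 470.53538764704 DKK

470.54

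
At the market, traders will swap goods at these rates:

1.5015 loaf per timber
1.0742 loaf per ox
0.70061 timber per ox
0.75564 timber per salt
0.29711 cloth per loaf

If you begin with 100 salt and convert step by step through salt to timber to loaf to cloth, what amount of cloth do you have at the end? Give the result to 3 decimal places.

33.710

100 salt × 0.75564 = 75.564 timber
75.564 timber × 1.5015 = 113.459346 loaf
113.459346 loaf × 0.29711 = 33.70990629006 cloth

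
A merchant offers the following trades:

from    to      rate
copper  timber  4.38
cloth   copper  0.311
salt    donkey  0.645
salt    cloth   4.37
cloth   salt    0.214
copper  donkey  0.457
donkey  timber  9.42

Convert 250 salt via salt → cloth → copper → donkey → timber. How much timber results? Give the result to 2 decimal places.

250 salt × 4.37 = 1092.5 cloth
1092.5 cloth × 0.311 = 339.7675 copper
339.7675 copper × 0.457 = 155.2737475 donkey
155.2737475 donkey × 9.42 = 1462.67870145 timber

1462.68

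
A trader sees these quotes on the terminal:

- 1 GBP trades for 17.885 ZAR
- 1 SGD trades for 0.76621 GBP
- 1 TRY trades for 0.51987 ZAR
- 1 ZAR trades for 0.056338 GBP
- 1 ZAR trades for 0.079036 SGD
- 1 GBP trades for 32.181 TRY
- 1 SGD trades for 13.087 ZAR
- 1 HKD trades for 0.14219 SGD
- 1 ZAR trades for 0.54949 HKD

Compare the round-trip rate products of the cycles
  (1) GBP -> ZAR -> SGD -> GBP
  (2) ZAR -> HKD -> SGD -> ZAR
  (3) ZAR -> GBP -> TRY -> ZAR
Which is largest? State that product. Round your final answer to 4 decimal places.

1.0831

(1) 17.885 × 0.079036 × 0.76621 = 1.08308
(2) 0.54949 × 0.14219 × 13.087 = 1.02251
(3) 0.056338 × 32.181 × 0.51987 = 0.94253
Highest is cycle (1) at 1.0831 (>1, arbitrage).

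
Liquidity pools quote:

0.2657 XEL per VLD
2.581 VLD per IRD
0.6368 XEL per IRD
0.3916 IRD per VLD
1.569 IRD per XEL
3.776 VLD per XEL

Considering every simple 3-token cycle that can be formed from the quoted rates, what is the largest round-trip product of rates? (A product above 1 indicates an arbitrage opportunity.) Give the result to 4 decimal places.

IRD→VLD→XEL→IRD: 2.581 × 0.2657 × 1.569 = 1.07598
IRD→XEL→VLD→IRD: 0.6368 × 3.776 × 0.3916 = 0.94162
Maximum is IRD→VLD→XEL→IRD at 1.0760; arbitrage exists.

1.0760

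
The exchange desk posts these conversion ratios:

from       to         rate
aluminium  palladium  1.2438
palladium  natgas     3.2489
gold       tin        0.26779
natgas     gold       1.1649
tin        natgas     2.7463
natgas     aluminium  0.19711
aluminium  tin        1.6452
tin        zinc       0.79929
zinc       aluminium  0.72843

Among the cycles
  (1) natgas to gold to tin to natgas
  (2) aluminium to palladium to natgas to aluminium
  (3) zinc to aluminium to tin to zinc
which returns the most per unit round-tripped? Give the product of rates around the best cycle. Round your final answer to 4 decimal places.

(1) 1.1649 × 0.26779 × 2.7463 = 0.85670
(2) 1.2438 × 3.2489 × 0.19711 = 0.79652
(3) 0.72843 × 1.6452 × 0.79929 = 0.95788
Highest is cycle (3) at 0.9579 (≤1, no arbitrage).

0.9579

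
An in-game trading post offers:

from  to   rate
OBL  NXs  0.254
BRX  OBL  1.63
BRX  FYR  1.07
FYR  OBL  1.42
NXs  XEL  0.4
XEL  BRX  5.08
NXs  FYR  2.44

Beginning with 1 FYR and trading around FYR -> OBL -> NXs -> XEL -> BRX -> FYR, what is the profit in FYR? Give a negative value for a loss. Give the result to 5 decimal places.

1 FYR × 1.42 = 1.42 OBL
1.42 OBL × 0.254 = 0.36068 NXs
0.36068 NXs × 0.4 = 0.144272 XEL
0.144272 XEL × 5.08 = 0.73290176 BRX
0.73290176 BRX × 1.07 = 0.7842048832 FYR
Net change: 0.7842048832 − 1 = -0.2157951168 FYR

-0.21580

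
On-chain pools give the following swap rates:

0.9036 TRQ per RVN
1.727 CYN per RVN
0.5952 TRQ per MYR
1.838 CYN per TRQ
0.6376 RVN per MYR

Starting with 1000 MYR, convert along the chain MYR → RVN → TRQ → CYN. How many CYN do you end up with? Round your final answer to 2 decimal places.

1000 MYR × 0.6376 = 637.6 RVN
637.6 RVN × 0.9036 = 576.13536 TRQ
576.13536 TRQ × 1.838 = 1058.93679168 CYN

1058.94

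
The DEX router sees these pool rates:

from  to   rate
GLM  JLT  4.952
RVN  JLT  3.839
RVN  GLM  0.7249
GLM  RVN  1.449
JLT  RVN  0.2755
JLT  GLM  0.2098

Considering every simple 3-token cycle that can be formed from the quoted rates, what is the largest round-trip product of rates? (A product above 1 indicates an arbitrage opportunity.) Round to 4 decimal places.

JLT→GLM→RVN→JLT: 0.2098 × 1.449 × 3.839 = 1.16706
JLT→RVN→GLM→JLT: 0.2755 × 0.7249 × 4.952 = 0.98896
Maximum is JLT→GLM→RVN→JLT at 1.1671; arbitrage exists.

1.1671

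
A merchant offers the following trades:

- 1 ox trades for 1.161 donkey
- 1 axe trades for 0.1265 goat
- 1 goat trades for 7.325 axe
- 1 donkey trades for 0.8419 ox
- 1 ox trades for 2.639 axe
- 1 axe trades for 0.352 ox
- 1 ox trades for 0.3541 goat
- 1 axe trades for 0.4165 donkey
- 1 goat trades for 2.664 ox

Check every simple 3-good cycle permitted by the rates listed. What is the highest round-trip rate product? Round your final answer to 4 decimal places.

0.9254

donkey→ox→axe→donkey: 0.8419 × 2.639 × 0.4165 = 0.92537
axe→ox→goat→axe: 0.352 × 0.3541 × 7.325 = 0.91301
axe→goat→ox→axe: 0.1265 × 2.664 × 2.639 = 0.88933
Maximum is donkey→ox→axe→donkey at 0.9254; no arbitrage — every cycle loses value.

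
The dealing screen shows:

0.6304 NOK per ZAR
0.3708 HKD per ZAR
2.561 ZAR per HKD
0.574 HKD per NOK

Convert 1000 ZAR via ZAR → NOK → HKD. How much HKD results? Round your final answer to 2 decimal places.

361.85

1000 ZAR × 0.6304 = 630.4 NOK
630.4 NOK × 0.574 = 361.8496 HKD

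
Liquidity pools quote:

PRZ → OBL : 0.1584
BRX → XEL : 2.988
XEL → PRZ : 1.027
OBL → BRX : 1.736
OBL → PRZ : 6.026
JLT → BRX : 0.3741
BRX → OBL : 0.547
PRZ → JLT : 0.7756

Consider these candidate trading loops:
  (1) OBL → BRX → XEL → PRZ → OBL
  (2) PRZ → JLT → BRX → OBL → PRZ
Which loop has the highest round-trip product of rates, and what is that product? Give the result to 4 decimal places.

0.9564

(1) 1.736 × 2.988 × 1.027 × 0.1584 = 0.84383
(2) 0.7756 × 0.3741 × 0.547 × 6.026 = 0.95641
Highest is cycle (2) at 0.9564 (≤1, no arbitrage).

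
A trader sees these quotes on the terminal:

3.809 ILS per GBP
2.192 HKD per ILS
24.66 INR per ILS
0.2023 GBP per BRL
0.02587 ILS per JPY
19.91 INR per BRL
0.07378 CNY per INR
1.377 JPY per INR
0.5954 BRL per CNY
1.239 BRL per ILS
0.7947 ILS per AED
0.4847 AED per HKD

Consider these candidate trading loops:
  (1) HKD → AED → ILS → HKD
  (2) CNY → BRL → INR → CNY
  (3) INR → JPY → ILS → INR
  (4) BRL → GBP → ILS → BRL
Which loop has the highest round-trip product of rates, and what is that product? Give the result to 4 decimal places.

0.9547

(1) 0.4847 × 0.7947 × 2.192 = 0.84434
(2) 0.5954 × 19.91 × 0.07378 = 0.87462
(3) 1.377 × 0.02587 × 24.66 = 0.87846
(4) 0.2023 × 3.809 × 1.239 = 0.95472
Highest is cycle (4) at 0.9547 (≤1, no arbitrage).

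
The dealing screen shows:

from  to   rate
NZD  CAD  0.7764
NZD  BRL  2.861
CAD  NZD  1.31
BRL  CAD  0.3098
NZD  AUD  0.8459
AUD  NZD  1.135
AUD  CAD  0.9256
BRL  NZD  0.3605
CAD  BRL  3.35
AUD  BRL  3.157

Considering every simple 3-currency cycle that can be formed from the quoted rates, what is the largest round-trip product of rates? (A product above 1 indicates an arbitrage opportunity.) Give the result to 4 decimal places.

CAD→NZD→BRL→CAD: 1.31 × 2.861 × 0.3098 = 1.16110
AUD→CAD→NZD→AUD: 0.9256 × 1.31 × 0.8459 = 1.02568
AUD→BRL→NZD→AUD: 3.157 × 0.3605 × 0.8459 = 0.96272
CAD→BRL→NZD→CAD: 3.35 × 0.3605 × 0.7764 = 0.93764
Maximum is CAD→NZD→BRL→CAD at 1.1611; arbitrage exists.

1.1611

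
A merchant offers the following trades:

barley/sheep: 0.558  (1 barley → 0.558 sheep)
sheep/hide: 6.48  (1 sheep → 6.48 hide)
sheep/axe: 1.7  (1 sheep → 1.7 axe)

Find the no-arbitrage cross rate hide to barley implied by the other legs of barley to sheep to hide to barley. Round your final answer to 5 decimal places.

Known legs of the cycle: 0.558 × 6.48 = 3.61584
For no arbitrage the full-cycle product must be 1, so the missing rate is 1 / 3.61584 ≈ 0.2765609.

0.27656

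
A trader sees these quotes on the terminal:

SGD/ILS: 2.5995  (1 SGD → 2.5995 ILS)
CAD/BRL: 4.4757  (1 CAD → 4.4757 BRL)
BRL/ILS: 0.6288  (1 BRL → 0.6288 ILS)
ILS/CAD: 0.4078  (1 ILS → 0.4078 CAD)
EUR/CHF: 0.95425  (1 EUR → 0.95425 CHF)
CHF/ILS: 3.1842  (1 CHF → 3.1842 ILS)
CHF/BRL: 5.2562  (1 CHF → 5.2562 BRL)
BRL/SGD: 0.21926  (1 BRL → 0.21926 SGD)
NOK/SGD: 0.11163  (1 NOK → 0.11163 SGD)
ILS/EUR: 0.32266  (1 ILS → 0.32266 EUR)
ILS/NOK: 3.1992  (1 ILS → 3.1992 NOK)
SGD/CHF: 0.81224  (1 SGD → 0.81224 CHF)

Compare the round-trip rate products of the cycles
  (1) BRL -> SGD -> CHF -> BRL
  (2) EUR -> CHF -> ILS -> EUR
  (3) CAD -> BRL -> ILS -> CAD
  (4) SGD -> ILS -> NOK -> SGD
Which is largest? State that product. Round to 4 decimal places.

1.1477

(1) 0.21926 × 0.81224 × 5.2562 = 0.93609
(2) 0.95425 × 3.1842 × 0.32266 = 0.98041
(3) 4.4757 × 0.6288 × 0.4078 = 1.14768
(4) 2.5995 × 3.1992 × 0.11163 = 0.92835
Highest is cycle (3) at 1.1477 (>1, arbitrage).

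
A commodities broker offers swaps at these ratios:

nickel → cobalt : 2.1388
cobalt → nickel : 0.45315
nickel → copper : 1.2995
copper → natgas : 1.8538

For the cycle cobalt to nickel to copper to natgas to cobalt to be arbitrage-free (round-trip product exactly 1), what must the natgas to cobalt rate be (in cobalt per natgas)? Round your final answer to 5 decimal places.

0.91605

Known legs of the cycle: 0.45315 × 1.2995 × 1.8538 = 1.091644286265
For no arbitrage the full-cycle product must be 1, so the missing rate is 1 / 1.091644286265 ≈ 0.9160493.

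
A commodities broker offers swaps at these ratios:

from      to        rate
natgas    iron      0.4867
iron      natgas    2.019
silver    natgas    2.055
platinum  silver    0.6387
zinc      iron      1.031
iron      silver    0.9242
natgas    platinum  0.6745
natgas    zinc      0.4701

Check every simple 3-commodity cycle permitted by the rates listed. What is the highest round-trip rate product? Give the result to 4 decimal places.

zinc→iron→natgas→zinc: 1.031 × 2.019 × 0.4701 = 0.97855
silver→natgas→iron→silver: 2.055 × 0.4867 × 0.9242 = 0.92436
silver→natgas→platinum→silver: 2.055 × 0.6745 × 0.6387 = 0.88530
Maximum is zinc→iron→natgas→zinc at 0.9786; no arbitrage — every cycle loses value.

0.9786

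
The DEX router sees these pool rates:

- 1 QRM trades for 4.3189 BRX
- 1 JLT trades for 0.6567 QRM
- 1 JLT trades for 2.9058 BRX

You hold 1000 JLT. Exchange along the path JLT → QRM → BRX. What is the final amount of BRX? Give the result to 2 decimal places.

2836.22

1000 JLT × 0.6567 = 656.7 QRM
656.7 QRM × 4.3189 = 2836.22163 BRX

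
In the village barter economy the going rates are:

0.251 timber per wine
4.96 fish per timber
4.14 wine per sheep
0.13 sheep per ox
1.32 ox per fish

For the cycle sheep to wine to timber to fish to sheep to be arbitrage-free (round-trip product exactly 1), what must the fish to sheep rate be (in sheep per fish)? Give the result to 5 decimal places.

0.19402

Known legs of the cycle: 4.14 × 0.251 × 4.96 = 5.1541344
For no arbitrage the full-cycle product must be 1, so the missing rate is 1 / 5.1541344 ≈ 0.1940190.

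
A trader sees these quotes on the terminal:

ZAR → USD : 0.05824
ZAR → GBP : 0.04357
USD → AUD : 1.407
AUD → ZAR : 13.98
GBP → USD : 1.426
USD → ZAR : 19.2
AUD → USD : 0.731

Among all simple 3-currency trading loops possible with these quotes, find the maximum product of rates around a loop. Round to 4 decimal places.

1.1929

GBP→USD→ZAR→GBP: 1.426 × 19.2 × 0.04357 = 1.19291
ZAR→USD→AUD→ZAR: 0.05824 × 1.407 × 13.98 = 1.14557
Maximum is GBP→USD→ZAR→GBP at 1.1929; arbitrage exists.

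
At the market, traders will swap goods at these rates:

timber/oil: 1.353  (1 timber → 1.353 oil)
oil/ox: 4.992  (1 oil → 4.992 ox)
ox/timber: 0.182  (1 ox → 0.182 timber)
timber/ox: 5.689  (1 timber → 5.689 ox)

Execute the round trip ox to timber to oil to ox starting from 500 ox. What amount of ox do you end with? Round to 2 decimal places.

500 ox × 0.182 = 91 timber
91 timber × 1.353 = 123.123 oil
123.123 oil × 4.992 = 614.630016 ox

614.63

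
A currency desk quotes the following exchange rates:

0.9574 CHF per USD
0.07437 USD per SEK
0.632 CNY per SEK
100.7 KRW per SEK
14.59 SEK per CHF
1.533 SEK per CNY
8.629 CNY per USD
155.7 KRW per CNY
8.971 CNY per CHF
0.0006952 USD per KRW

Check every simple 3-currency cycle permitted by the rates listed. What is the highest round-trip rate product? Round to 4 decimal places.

1.0388

CHF→SEK→USD→CHF: 14.59 × 0.07437 × 0.9574 = 1.03883
USD→CNY→SEK→USD: 8.629 × 1.533 × 0.07437 = 0.98379
KRW→USD→CNY→KRW: 0.0006952 × 8.629 × 155.7 = 0.93403
Maximum is CHF→SEK→USD→CHF at 1.0388; arbitrage exists.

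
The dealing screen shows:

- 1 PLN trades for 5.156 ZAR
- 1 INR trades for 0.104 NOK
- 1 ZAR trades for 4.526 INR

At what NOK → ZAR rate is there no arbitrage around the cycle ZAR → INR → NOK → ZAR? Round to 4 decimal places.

2.1245

Known legs of the cycle: 4.526 × 0.104 = 0.470704
For no arbitrage the full-cycle product must be 1, so the missing rate is 1 / 0.470704 ≈ 2.124477.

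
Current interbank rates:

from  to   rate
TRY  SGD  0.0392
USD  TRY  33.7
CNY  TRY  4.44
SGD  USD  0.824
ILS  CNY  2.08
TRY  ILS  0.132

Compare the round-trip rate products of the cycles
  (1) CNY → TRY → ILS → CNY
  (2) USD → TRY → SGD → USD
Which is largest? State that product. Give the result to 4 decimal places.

(1) 4.44 × 0.132 × 2.08 = 1.21905
(2) 33.7 × 0.0392 × 0.824 = 1.08854
Highest is cycle (1) at 1.2190 (>1, arbitrage).

1.2190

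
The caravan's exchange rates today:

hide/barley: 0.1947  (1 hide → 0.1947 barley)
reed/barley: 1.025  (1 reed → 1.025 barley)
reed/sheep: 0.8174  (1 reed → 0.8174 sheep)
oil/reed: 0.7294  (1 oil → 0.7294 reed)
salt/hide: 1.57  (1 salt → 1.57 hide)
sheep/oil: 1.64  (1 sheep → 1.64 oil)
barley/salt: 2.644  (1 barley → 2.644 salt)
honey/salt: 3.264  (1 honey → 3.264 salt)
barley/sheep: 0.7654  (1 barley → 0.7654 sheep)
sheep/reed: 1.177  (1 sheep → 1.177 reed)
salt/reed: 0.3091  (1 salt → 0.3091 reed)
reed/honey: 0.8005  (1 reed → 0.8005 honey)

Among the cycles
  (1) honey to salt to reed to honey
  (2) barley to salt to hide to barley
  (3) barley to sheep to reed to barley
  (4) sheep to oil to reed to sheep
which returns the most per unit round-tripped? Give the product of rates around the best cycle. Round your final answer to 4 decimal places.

0.9778

(1) 3.264 × 0.3091 × 0.8005 = 0.80763
(2) 2.644 × 1.57 × 0.1947 = 0.80822
(3) 0.7654 × 1.177 × 1.025 = 0.92340
(4) 1.64 × 0.7294 × 0.8174 = 0.97779
Highest is cycle (4) at 0.9778 (≤1, no arbitrage).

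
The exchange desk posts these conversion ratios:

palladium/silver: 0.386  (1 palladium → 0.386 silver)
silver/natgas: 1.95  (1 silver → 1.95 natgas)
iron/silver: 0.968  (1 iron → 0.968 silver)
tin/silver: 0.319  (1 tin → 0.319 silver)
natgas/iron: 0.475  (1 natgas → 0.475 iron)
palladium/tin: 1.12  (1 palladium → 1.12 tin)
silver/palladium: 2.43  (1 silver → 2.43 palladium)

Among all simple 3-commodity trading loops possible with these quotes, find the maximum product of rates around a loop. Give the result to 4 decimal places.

silver→natgas→iron→silver: 1.95 × 0.475 × 0.968 = 0.89661
tin→silver→palladium→tin: 0.319 × 2.43 × 1.12 = 0.86819
Maximum is silver→natgas→iron→silver at 0.8966; no arbitrage — every cycle loses value.

0.8966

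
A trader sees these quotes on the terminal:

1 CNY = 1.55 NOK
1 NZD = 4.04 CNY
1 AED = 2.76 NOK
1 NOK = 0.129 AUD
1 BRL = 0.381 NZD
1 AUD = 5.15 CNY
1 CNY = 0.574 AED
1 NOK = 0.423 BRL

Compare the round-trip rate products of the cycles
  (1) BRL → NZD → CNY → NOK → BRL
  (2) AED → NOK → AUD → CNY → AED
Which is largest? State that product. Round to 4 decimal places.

(1) 0.381 × 4.04 × 1.55 × 0.423 = 1.00920
(2) 2.76 × 0.129 × 5.15 × 0.574 = 1.05249
Highest is cycle (2) at 1.0525 (>1, arbitrage).

1.0525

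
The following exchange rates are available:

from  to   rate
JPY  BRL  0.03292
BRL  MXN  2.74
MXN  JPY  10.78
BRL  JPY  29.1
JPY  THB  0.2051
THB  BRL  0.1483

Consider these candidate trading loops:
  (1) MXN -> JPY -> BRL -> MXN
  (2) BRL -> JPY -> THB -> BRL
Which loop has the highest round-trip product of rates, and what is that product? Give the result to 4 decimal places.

0.9724

(1) 10.78 × 0.03292 × 2.74 = 0.97236
(2) 29.1 × 0.2051 × 0.1483 = 0.88512
Highest is cycle (1) at 0.9724 (≤1, no arbitrage).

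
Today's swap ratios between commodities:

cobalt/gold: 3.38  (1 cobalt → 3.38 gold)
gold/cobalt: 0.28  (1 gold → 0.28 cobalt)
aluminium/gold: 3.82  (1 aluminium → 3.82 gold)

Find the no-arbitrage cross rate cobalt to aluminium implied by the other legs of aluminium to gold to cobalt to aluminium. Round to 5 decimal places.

0.93493

Known legs of the cycle: 3.82 × 0.28 = 1.0696
For no arbitrage the full-cycle product must be 1, so the missing rate is 1 / 1.0696 ≈ 0.9349289.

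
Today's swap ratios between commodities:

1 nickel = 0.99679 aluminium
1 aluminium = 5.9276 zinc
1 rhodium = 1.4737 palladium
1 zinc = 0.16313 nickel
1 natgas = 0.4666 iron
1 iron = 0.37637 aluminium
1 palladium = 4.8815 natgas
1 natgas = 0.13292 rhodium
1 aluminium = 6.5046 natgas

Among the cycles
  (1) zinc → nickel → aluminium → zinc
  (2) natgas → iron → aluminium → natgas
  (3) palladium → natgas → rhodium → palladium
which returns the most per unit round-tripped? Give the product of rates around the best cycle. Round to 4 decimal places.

(1) 0.16313 × 0.99679 × 5.9276 = 0.96387
(2) 0.4666 × 0.37637 × 6.5046 = 1.14230
(3) 4.8815 × 0.13292 × 1.4737 = 0.95621
Highest is cycle (2) at 1.1423 (>1, arbitrage).

1.1423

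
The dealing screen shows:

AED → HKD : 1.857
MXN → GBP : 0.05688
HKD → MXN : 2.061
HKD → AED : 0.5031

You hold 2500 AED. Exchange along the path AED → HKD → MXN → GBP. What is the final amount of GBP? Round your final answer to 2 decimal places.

2500 AED × 1.857 = 4642.5 HKD
4642.5 HKD × 2.061 = 9568.1925 MXN
9568.1925 MXN × 0.05688 = 544.2387894 GBP

544.24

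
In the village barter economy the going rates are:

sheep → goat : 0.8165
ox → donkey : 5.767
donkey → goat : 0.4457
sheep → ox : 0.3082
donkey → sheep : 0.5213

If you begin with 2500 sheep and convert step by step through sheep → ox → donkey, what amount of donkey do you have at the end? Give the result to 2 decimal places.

2500 sheep × 0.3082 = 770.5 ox
770.5 ox × 5.767 = 4443.4735 donkey

4443.47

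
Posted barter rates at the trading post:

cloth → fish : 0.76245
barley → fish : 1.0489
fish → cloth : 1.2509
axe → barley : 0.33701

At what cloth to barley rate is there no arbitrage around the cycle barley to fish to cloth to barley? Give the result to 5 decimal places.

Known legs of the cycle: 1.0489 × 1.2509 = 1.31206901
For no arbitrage the full-cycle product must be 1, so the missing rate is 1 / 1.31206901 ≈ 0.7621550.

0.76216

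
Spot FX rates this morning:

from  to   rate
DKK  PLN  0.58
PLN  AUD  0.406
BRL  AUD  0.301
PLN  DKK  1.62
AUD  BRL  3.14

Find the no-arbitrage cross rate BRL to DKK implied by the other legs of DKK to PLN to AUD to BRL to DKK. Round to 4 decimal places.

Known legs of the cycle: 0.58 × 0.406 × 3.14 = 0.7394072
For no arbitrage the full-cycle product must be 1, so the missing rate is 1 / 0.7394072 ≈ 1.352435.

1.3524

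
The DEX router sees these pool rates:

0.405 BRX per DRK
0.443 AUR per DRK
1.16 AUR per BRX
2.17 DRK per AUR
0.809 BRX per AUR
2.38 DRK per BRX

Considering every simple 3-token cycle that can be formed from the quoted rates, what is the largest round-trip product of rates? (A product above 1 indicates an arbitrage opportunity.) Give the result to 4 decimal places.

1.0195

DRK→BRX→AUR→DRK: 0.405 × 1.16 × 2.17 = 1.01947
DRK→AUR→BRX→DRK: 0.443 × 0.809 × 2.38 = 0.85296
Maximum is DRK→BRX→AUR→DRK at 1.0195; arbitrage exists.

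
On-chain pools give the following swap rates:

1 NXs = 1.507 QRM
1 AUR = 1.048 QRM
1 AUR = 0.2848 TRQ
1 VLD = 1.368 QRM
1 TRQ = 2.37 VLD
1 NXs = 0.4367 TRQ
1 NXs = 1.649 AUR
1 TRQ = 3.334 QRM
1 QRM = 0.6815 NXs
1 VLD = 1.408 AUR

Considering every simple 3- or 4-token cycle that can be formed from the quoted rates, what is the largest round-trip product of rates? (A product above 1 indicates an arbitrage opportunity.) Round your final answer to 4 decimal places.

1.1777

NXs→AUR→QRM→NXs: 1.649 × 1.048 × 0.6815 = 1.17774
NXs→AUR→TRQ→QRM→NXs: 1.649 × 0.2848 × 3.334 × 0.6815 = 1.06707
NXs→TRQ→QRM→NXs: 0.4367 × 3.334 × 0.6815 = 0.99224
VLD→QRM→NXs→TRQ→VLD: 1.368 × 0.6815 × 0.4367 × 2.37 = 0.96490
VLD→AUR→TRQ→VLD: 1.408 × 0.2848 × 2.37 = 0.95037
Maximum is NXs→AUR→QRM→NXs at 1.1777; arbitrage exists.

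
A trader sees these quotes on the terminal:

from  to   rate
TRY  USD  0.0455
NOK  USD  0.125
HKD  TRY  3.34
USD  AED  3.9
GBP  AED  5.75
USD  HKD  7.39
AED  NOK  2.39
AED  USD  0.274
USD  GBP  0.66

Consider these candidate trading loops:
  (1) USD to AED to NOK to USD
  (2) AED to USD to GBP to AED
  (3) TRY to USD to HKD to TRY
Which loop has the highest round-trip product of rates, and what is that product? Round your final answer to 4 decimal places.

(1) 3.9 × 2.39 × 0.125 = 1.16513
(2) 0.274 × 0.66 × 5.75 = 1.03983
(3) 0.0455 × 7.39 × 3.34 = 1.12306
Highest is cycle (1) at 1.1651 (>1, arbitrage).

1.1651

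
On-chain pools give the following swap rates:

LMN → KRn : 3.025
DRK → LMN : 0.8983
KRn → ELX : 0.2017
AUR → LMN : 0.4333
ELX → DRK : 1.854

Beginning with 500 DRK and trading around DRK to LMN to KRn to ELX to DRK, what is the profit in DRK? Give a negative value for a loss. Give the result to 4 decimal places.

500 DRK × 0.8983 = 449.15 LMN
449.15 LMN × 3.025 = 1358.67875 KRn
1358.67875 KRn × 0.2017 = 274.045503875 ELX
274.045503875 ELX × 1.854 = 508.08036418425 DRK
Net change: 508.08036418425 − 500 = 8.08036418425 DRK

8.0804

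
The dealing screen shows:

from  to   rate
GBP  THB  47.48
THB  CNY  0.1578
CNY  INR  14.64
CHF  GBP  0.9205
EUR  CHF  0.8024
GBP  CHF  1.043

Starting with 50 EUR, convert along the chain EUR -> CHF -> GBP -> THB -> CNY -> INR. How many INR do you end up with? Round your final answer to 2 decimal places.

50 EUR × 0.8024 = 40.12 CHF
40.12 CHF × 0.9205 = 36.93046 GBP
36.93046 GBP × 47.48 = 1753.4582408 THB
1753.4582408 THB × 0.1578 = 276.69571039824 CNY
276.69571039824 CNY × 14.64 = 4050.8252002302336 INR

4050.83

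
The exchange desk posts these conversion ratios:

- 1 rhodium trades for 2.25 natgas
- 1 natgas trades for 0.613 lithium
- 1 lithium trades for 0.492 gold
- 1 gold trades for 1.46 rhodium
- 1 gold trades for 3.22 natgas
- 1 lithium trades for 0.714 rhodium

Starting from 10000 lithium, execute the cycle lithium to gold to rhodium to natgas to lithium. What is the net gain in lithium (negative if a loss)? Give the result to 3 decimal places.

-92.571

10000 lithium × 0.492 = 4920 gold
4920 gold × 1.46 = 7183.2 rhodium
7183.2 rhodium × 2.25 = 16162.2 natgas
16162.2 natgas × 0.613 = 9907.4286 lithium
Net change: 9907.4286 − 10000 = -92.5714 lithium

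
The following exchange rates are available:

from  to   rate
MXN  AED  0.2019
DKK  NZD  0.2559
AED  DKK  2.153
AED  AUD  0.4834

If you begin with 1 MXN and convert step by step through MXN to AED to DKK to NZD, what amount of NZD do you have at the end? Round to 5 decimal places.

0.11124

1 MXN × 0.2019 = 0.2019 AED
0.2019 AED × 2.153 = 0.4346907 DKK
0.4346907 DKK × 0.2559 = 0.11123735013 NZD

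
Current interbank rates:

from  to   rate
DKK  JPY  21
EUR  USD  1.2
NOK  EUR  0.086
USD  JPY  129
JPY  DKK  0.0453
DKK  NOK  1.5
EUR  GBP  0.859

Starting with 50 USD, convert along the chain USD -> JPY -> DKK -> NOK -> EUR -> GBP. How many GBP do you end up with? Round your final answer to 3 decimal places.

50 USD × 129 = 6450 JPY
6450 JPY × 0.0453 = 292.185 DKK
292.185 DKK × 1.5 = 438.2775 NOK
438.2775 NOK × 0.086 = 37.691865 EUR
37.691865 EUR × 0.859 = 32.377312035 GBP

32.377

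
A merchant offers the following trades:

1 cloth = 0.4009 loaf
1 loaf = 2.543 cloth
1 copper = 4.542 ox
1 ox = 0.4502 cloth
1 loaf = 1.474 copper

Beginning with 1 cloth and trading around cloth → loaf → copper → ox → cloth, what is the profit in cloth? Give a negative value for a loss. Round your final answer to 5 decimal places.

0.20833

1 cloth × 0.4009 = 0.4009 loaf
0.4009 loaf × 1.474 = 0.5909266 copper
0.5909266 copper × 4.542 = 2.6839886172 ox
2.6839886172 ox × 0.4502 = 1.20833167546344 cloth
Net change: 1.20833167546344 − 1 = 0.20833167546344 cloth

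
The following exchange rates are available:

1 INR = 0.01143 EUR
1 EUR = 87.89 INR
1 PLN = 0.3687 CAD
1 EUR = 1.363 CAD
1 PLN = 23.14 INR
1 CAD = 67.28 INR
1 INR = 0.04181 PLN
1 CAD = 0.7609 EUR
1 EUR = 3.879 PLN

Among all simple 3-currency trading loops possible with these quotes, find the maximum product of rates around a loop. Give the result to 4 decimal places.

1.0882

EUR→PLN→CAD→EUR: 3.879 × 0.3687 × 0.7609 = 1.08823
EUR→CAD→INR→EUR: 1.363 × 67.28 × 0.01143 = 1.04816
PLN→CAD→INR→PLN: 0.3687 × 67.28 × 0.04181 = 1.03714
EUR→PLN→INR→EUR: 3.879 × 23.14 × 0.01143 = 1.02596
Maximum is EUR→PLN→CAD→EUR at 1.0882; arbitrage exists.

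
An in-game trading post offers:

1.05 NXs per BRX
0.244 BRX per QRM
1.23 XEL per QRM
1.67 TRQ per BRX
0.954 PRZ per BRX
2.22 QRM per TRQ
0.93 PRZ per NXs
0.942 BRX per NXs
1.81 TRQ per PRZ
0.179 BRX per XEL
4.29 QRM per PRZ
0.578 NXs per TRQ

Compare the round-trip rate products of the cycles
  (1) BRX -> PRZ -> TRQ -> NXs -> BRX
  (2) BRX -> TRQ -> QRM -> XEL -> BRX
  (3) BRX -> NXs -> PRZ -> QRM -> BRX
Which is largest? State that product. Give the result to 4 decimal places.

(1) 0.954 × 1.81 × 0.578 × 0.942 = 0.94017
(2) 1.67 × 2.22 × 1.23 × 0.179 = 0.81626
(3) 1.05 × 0.93 × 4.29 × 0.244 = 1.02216
Highest is cycle (3) at 1.0222 (>1, arbitrage).

1.0222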